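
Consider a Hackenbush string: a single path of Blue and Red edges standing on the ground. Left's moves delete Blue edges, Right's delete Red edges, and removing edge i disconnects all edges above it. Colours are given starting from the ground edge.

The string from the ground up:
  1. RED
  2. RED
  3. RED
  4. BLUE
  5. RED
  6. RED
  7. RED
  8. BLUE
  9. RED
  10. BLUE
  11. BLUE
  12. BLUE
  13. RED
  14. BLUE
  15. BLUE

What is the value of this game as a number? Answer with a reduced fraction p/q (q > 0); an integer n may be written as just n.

edge 1 of 15 (RED): { — | 0 } ⇒ -1
edge 2 of 15 (RED): { — | -1,0 } ⇒ -2
edge 3 of 15 (RED): { — | -2,-1,0 } ⇒ -3
edge 4 of 15 (BLUE): { -3 | -2,-1,0 } ⇒ -5/2
edge 5 of 15 (RED): { -3 | -5/2,-2,-1,0 } ⇒ -11/4
edge 6 of 15 (RED): { -3 | -11/4,-5/2,-2,-1,0 } ⇒ -23/8
edge 7 of 15 (RED): { -3 | -23/8,-11/4,-5/2,-2,-1,0 } ⇒ -47/16
edge 8 of 15 (BLUE): { -3,-47/16 | -23/8,-11/4,-5/2,-2,-1,0 } ⇒ -93/32
edge 9 of 15 (RED): { -3,-47/16 | -93/32,-23/8,-11/4,-5/2,-2,-1,0 } ⇒ -187/64
edge 10 of 15 (BLUE): { -3,-47/16,-187/64 | -93/32,-23/8,-11/4,-5/2,-2,-1,0 } ⇒ -373/128
edge 11 of 15 (BLUE): { -3,-47/16,-187/64,-373/128 | -93/32,-23/8,-11/4,-5/2,-2,-1,0 } ⇒ -745/256
edge 12 of 15 (BLUE): { -3,-47/16,-187/64,-373/128,-745/256 | -93/32,-23/8,-11/4,-5/2,-2,-1,0 } ⇒ -1489/512
edge 13 of 15 (RED): { -3,-47/16,-187/64,-373/128,-745/256 | -1489/512,-93/32,-23/8,-11/4,-5/2,-2,-1,0 } ⇒ -2979/1024
edge 14 of 15 (BLUE): { -3,-47/16,-187/64,-373/128,-745/256,-2979/1024 | -1489/512,-93/32,-23/8,-11/4,-5/2,-2,-1,0 } ⇒ -5957/2048
edge 15 of 15 (BLUE): { -3,-47/16,-187/64,-373/128,-745/256,-2979/1024,-5957/2048 | -1489/512,-93/32,-23/8,-11/4,-5/2,-2,-1,0 } ⇒ -11913/4096

-11913/4096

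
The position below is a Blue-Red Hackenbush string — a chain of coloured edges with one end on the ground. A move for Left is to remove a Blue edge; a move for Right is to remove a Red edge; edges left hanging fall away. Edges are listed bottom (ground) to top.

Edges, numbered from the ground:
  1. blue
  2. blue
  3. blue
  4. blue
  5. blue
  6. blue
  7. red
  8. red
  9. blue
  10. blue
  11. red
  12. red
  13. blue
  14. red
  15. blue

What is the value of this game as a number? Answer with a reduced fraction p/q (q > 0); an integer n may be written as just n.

g_1 [b]  L=[0]  R=[(no moves)]  => 1
g_2 [bb]  L=[0; 1]  R=[(no moves)]  => 2
g_3 [bbb]  L=[0; 1; 2]  R=[(no moves)]  => 3
g_4 [bbbb]  L=[0; 1; 2; 3]  R=[(no moves)]  => 4
g_5 [bbbbb]  L=[0; 1; 2; 3; 4]  R=[(no moves)]  => 5
g_6 [bbbbbb]  L=[0; 1; 2; 3; 4; 5]  R=[(no moves)]  => 6
g_7 [bbbbbbr]  L=[0; 1; 2; 3; 4; 5]  R=[6]  => 11/2
g_8 [bbbbbbrr]  L=[0; 1; 2; 3; 4; 5]  R=[11/2; 6]  => 21/4
g_9 [bbbbbbrrb]  L=[0; 1; 2; 3; 4; 5; 21/4]  R=[11/2; 6]  => 43/8
g_10 [bbbbbbrrbb]  L=[0; 1; 2; 3; 4; 5; 21/4; 43/8]  R=[11/2; 6]  => 87/16
g_11 [bbbbbbrrbbr]  L=[0; 1; 2; 3; 4; 5; 21/4; 43/8]  R=[87/16; 11/2; 6]  => 173/32
g_12 [bbbbbbrrbbrr]  L=[0; 1; 2; 3; 4; 5; 21/4; 43/8]  R=[173/32; 87/16; 11/2; 6]  => 345/64
g_13 [bbbbbbrrbbrrb]  L=[0; 1; 2; 3; 4; 5; 21/4; 43/8; 345/64]  R=[173/32; 87/16; 11/2; 6]  => 691/128
g_14 [bbbbbbrrbbrrbr]  L=[0; 1; 2; 3; 4; 5; 21/4; 43/8; 345/64]  R=[691/128; 173/32; 87/16; 11/2; 6]  => 1381/256
g_15 [bbbbbbrrbbrrbrb]  L=[0; 1; 2; 3; 4; 5; 21/4; 43/8; 345/64; 1381/256]  R=[691/128; 173/32; 87/16; 11/2; 6]  => 2763/512

2763/512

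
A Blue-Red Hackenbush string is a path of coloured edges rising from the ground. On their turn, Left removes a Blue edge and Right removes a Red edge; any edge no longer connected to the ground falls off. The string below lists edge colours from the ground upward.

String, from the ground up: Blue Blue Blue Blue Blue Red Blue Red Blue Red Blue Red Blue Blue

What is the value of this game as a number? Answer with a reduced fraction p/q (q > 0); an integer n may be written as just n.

edge 1 of 14 (Blue): { 0 | ∅ } — 1
edge 2 of 14 (Blue): { 0 1 | ∅ } — 2
edge 3 of 14 (Blue): { 0 1 2 | ∅ } — 3
edge 4 of 14 (Blue): { 0 1 2 3 | ∅ } — 4
edge 5 of 14 (Blue): { 0 1 2 3 4 | ∅ } — 5
edge 6 of 14 (Red): { 0 1 2 3 4 | 5 } — 9/2
edge 7 of 14 (Blue): { 0 1 2 3 4 9/2 | 5 } — 19/4
edge 8 of 14 (Red): { 0 1 2 3 4 9/2 | 19/4 5 } — 37/8
edge 9 of 14 (Blue): { 0 1 2 3 4 9/2 37/8 | 19/4 5 } — 75/16
edge 10 of 14 (Red): { 0 1 2 3 4 9/2 37/8 | 75/16 19/4 5 } — 149/32
edge 11 of 14 (Blue): { 0 1 2 3 4 9/2 37/8 149/32 | 75/16 19/4 5 } — 299/64
edge 12 of 14 (Red): { 0 1 2 3 4 9/2 37/8 149/32 | 299/64 75/16 19/4 5 } — 597/128
edge 13 of 14 (Blue): { 0 1 2 3 4 9/2 37/8 149/32 597/128 | 299/64 75/16 19/4 5 } — 1195/256
edge 14 of 14 (Blue): { 0 1 2 3 4 9/2 37/8 149/32 597/128 1195/256 | 299/64 75/16 19/4 5 } — 2391/512

2391/512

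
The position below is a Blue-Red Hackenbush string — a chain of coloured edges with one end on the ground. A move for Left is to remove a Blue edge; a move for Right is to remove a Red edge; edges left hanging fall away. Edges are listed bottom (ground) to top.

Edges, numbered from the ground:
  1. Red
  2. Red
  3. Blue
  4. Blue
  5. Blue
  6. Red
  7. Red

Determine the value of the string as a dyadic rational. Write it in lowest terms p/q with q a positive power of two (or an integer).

-39/32

1 of 7 · R · max L −∞ · min R 0 → -1
2 of 7 · RR · max L −∞ · min R -1 → -2
3 of 7 · RRB · max L -2 · min R -1 → -3/2
4 of 7 · RRBB · max L -3/2 · min R -1 → -5/4
5 of 7 · RRBBB · max L -5/4 · min R -1 → -9/8
6 of 7 · RRBBBR · max L -5/4 · min R -9/8 → -19/16
7 of 7 · RRBBBRR · max L -5/4 · min R -19/16 → -39/32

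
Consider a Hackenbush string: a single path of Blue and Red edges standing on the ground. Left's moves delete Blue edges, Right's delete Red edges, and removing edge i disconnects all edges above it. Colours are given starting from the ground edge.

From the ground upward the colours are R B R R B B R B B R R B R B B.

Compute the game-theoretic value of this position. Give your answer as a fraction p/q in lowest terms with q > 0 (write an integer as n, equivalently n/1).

Recurse on prefixes of the 15-edge string R B R R B B R B B R R B R B B:
R: Left { ∅ }, Right { 0 } => simplest -1
RB: Left { -1 }, Right { 0 } => simplest -1/2
RBR: Left { -1 }, Right { -1/2,0 } => simplest -3/4
RBRR: Left { -1 }, Right { -3/4,-1/2,0 } => simplest -7/8
RBRRB: Left { -1,-7/8 }, Right { -3/4,-1/2,0 } => simplest -13/16
RBRRBB: Left { -1,-7/8,-13/16 }, Right { -3/4,-1/2,0 } => simplest -25/32
RBRRBBR: Left { -1,-7/8,-13/16 }, Right { -25/32,-3/4,-1/2,0 } => simplest -51/64
RBRRBBRB: Left { -1,-7/8,-13/16,-51/64 }, Right { -25/32,-3/4,-1/2,0 } => simplest -101/128
RBRRBBRBB: Left { -1,-7/8,-13/16,-51/64,-101/128 }, Right { -25/32,-3/4,-1/2,0 } => simplest -201/256
RBRRBBRBBR: Left { -1,-7/8,-13/16,-51/64,-101/128 }, Right { -201/256,-25/32,-3/4,-1/2,0 } => simplest -403/512
RBRRBBRBBRR: Left { -1,-7/8,-13/16,-51/64,-101/128 }, Right { -403/512,-201/256,-25/32,-3/4,-1/2,0 } => simplest -807/1024
RBRRBBRBBRRB: Left { -1,-7/8,-13/16,-51/64,-101/128,-807/1024 }, Right { -403/512,-201/256,-25/32,-3/4,-1/2,0 } => simplest -1613/2048
RBRRBBRBBRRBR: Left { -1,-7/8,-13/16,-51/64,-101/128,-807/1024 }, Right { -1613/2048,-403/512,-201/256,-25/32,-3/4,-1/2,0 } => simplest -3227/4096
RBRRBBRBBRRBRB: Left { -1,-7/8,-13/16,-51/64,-101/128,-807/1024,-3227/4096 }, Right { -1613/2048,-403/512,-201/256,-25/32,-3/4,-1/2,0 } => simplest -6453/8192
RBRRBBRBBRRBRBB: Left { -1,-7/8,-13/16,-51/64,-101/128,-807/1024,-3227/4096,-6453/8192 }, Right { -1613/2048,-403/512,-201/256,-25/32,-3/4,-1/2,0 } => simplest -12905/16384

-12905/16384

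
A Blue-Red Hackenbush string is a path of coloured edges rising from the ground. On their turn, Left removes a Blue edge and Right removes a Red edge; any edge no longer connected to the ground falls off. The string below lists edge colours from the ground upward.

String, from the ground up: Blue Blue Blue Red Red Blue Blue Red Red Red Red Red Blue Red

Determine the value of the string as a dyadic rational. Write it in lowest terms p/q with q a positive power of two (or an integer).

edge 1 of 14 (Blue): { 0 |  } — 1
edge 2 of 14 (Blue): { 0, 1 |  } — 2
edge 3 of 14 (Blue): { 0, 1, 2 |  } — 3
edge 4 of 14 (Red): { 0, 1, 2 | 3 } — 5/2
edge 5 of 14 (Red): { 0, 1, 2 | 5/2, 3 } — 9/4
edge 6 of 14 (Blue): { 0, 1, 2, 9/4 | 5/2, 3 } — 19/8
edge 7 of 14 (Blue): { 0, 1, 2, 9/4, 19/8 | 5/2, 3 } — 39/16
edge 8 of 14 (Red): { 0, 1, 2, 9/4, 19/8 | 39/16, 5/2, 3 } — 77/32
edge 9 of 14 (Red): { 0, 1, 2, 9/4, 19/8 | 77/32, 39/16, 5/2, 3 } — 153/64
edge 10 of 14 (Red): { 0, 1, 2, 9/4, 19/8 | 153/64, 77/32, 39/16, 5/2, 3 } — 305/128
edge 11 of 14 (Red): { 0, 1, 2, 9/4, 19/8 | 305/128, 153/64, 77/32, 39/16, 5/2, 3 } — 609/256
edge 12 of 14 (Red): { 0, 1, 2, 9/4, 19/8 | 609/256, 305/128, 153/64, 77/32, 39/16, 5/2, 3 } — 1217/512
edge 13 of 14 (Blue): { 0, 1, 2, 9/4, 19/8, 1217/512 | 609/256, 305/128, 153/64, 77/32, 39/16, 5/2, 3 } — 2435/1024
edge 14 of 14 (Red): { 0, 1, 2, 9/4, 19/8, 1217/512 | 2435/1024, 609/256, 305/128, 153/64, 77/32, 39/16, 5/2, 3 } — 4869/2048

4869/2048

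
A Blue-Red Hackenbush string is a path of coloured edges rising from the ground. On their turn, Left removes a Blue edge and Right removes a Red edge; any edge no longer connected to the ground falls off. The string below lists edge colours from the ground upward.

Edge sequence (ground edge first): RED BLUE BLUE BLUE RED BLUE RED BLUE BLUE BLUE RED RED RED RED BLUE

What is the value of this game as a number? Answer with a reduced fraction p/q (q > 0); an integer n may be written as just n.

-2621/16384

G(R) = { — | 0 } -> -1
G(RB) = { -1 | 0 } -> -1/2
G(RBB) = { -1,-1/2 | 0 } -> -1/4
G(RBBB) = { -1,-1/2,-1/4 | 0 } -> -1/8
G(RBBBR) = { -1,-1/2,-1/4 | -1/8,0 } -> -3/16
G(RBBBRB) = { -1,-1/2,-1/4,-3/16 | -1/8,0 } -> -5/32
G(RBBBRBR) = { -1,-1/2,-1/4,-3/16 | -5/32,-1/8,0 } -> -11/64
G(RBBBRBRB) = { -1,-1/2,-1/4,-3/16,-11/64 | -5/32,-1/8,0 } -> -21/128
G(RBBBRBRBB) = { -1,-1/2,-1/4,-3/16,-11/64,-21/128 | -5/32,-1/8,0 } -> -41/256
G(RBBBRBRBBB) = { -1,-1/2,-1/4,-3/16,-11/64,-21/128,-41/256 | -5/32,-1/8,0 } -> -81/512
G(RBBBRBRBBBR) = { -1,-1/2,-1/4,-3/16,-11/64,-21/128,-41/256 | -81/512,-5/32,-1/8,0 } -> -163/1024
G(RBBBRBRBBBRR) = { -1,-1/2,-1/4,-3/16,-11/64,-21/128,-41/256 | -163/1024,-81/512,-5/32,-1/8,0 } -> -327/2048
G(RBBBRBRBBBRRR) = { -1,-1/2,-1/4,-3/16,-11/64,-21/128,-41/256 | -327/2048,-163/1024,-81/512,-5/32,-1/8,0 } -> -655/4096
G(RBBBRBRBBBRRRR) = { -1,-1/2,-1/4,-3/16,-11/64,-21/128,-41/256 | -655/4096,-327/2048,-163/1024,-81/512,-5/32,-1/8,0 } -> -1311/8192
G(RBBBRBRBBBRRRRB) = { -1,-1/2,-1/4,-3/16,-11/64,-21/128,-41/256,-1311/8192 | -655/4096,-327/2048,-163/1024,-81/512,-5/32,-1/8,0 } -> -2621/16384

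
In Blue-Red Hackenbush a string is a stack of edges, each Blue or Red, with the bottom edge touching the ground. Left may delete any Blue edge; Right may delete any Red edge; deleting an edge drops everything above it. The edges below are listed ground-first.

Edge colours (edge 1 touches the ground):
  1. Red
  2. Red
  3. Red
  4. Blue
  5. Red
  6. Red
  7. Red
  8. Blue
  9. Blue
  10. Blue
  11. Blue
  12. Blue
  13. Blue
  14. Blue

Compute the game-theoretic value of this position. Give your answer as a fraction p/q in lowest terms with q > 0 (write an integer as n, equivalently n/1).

-5889/2048

step 1: add Red to get R; options L={ none } R={ 0 } -> -1
step 2: add Red to get RR; options L={ none } R={ -1, 0 } -> -2
step 3: add Red to get RRR; options L={ none } R={ -2, -1, 0 } -> -3
step 4: add Blue to get RRRB; options L={ -3 } R={ -2, -1, 0 } -> -5/2
step 5: add Red to get RRRBR; options L={ -3 } R={ -5/2, -2, -1, 0 } -> -11/4
step 6: add Red to get RRRBRR; options L={ -3 } R={ -11/4, -5/2, -2, -1, 0 } -> -23/8
step 7: add Red to get RRRBRRR; options L={ -3 } R={ -23/8, -11/4, -5/2, -2, -1, 0 } -> -47/16
step 8: add Blue to get RRRBRRRB; options L={ -3, -47/16 } R={ -23/8, -11/4, -5/2, -2, -1, 0 } -> -93/32
step 9: add Blue to get RRRBRRRBB; options L={ -3, -47/16, -93/32 } R={ -23/8, -11/4, -5/2, -2, -1, 0 } -> -185/64
step 10: add Blue to get RRRBRRRBBB; options L={ -3, -47/16, -93/32, -185/64 } R={ -23/8, -11/4, -5/2, -2, -1, 0 } -> -369/128
step 11: add Blue to get RRRBRRRBBBB; options L={ -3, -47/16, -93/32, -185/64, -369/128 } R={ -23/8, -11/4, -5/2, -2, -1, 0 } -> -737/256
step 12: add Blue to get RRRBRRRBBBBB; options L={ -3, -47/16, -93/32, -185/64, -369/128, -737/256 } R={ -23/8, -11/4, -5/2, -2, -1, 0 } -> -1473/512
step 13: add Blue to get RRRBRRRBBBBBB; options L={ -3, -47/16, -93/32, -185/64, -369/128, -737/256, -1473/512 } R={ -23/8, -11/4, -5/2, -2, -1, 0 } -> -2945/1024
step 14: add Blue to get RRRBRRRBBBBBBB; options L={ -3, -47/16, -93/32, -185/64, -369/128, -737/256, -1473/512, -2945/1024 } R={ -23/8, -11/4, -5/2, -2, -1, 0 } -> -5889/2048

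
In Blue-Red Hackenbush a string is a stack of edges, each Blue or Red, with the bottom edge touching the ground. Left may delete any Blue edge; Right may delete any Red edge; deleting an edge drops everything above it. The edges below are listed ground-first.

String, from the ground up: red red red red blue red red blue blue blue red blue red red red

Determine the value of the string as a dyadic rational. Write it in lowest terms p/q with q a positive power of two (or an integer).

-7727/2048

Recurse on prefixes of the 15-edge string red red red red blue red red blue blue blue red blue red red red:
g_1 [r]  L=[]  R=[0]  so -1
g_2 [rr]  L=[]  R=[-1; 0]  so -2
g_3 [rrr]  L=[]  R=[-2; -1; 0]  so -3
g_4 [rrrr]  L=[]  R=[-3; -2; -1; 0]  so -4
g_5 [rrrrb]  L=[-4]  R=[-3; -2; -1; 0]  so -7/2
g_6 [rrrrbr]  L=[-4]  R=[-7/2; -3; -2; -1; 0]  so -15/4
g_7 [rrrrbrr]  L=[-4]  R=[-15/4; -7/2; -3; -2; -1; 0]  so -31/8
g_8 [rrrrbrrb]  L=[-4; -31/8]  R=[-15/4; -7/2; -3; -2; -1; 0]  so -61/16
g_9 [rrrrbrrbb]  L=[-4; -31/8; -61/16]  R=[-15/4; -7/2; -3; -2; -1; 0]  so -121/32
g_10 [rrrrbrrbbb]  L=[-4; -31/8; -61/16; -121/32]  R=[-15/4; -7/2; -3; -2; -1; 0]  so -241/64
g_11 [rrrrbrrbbbr]  L=[-4; -31/8; -61/16; -121/32]  R=[-241/64; -15/4; -7/2; -3; -2; -1; 0]  so -483/128
g_12 [rrrrbrrbbbrb]  L=[-4; -31/8; -61/16; -121/32; -483/128]  R=[-241/64; -15/4; -7/2; -3; -2; -1; 0]  so -965/256
g_13 [rrrrbrrbbbrbr]  L=[-4; -31/8; -61/16; -121/32; -483/128]  R=[-965/256; -241/64; -15/4; -7/2; -3; -2; -1; 0]  so -1931/512
g_14 [rrrrbrrbbbrbrr]  L=[-4; -31/8; -61/16; -121/32; -483/128]  R=[-1931/512; -965/256; -241/64; -15/4; -7/2; -3; -2; -1; 0]  so -3863/1024
g_15 [rrrrbrrbbbrbrrr]  L=[-4; -31/8; -61/16; -121/32; -483/128]  R=[-3863/1024; -1931/512; -965/256; -241/64; -15/4; -7/2; -3; -2; -1; 0]  so -7727/2048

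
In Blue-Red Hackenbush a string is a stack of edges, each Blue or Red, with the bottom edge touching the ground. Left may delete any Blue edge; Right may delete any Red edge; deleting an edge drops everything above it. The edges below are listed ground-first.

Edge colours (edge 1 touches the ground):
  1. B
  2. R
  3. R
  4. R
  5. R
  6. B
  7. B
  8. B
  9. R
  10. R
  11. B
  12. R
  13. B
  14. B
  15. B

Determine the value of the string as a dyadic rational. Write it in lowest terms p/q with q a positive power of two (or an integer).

1839/16384

step 1: add B to get B; options L={ 0 } R={  } gives 1
step 2: add R to get BR; options L={ 0 } R={ 1 } gives 1/2
step 3: add R to get BRR; options L={ 0 } R={ 1/2,1 } gives 1/4
step 4: add R to get BRRR; options L={ 0 } R={ 1/4,1/2,1 } gives 1/8
step 5: add R to get BRRRR; options L={ 0 } R={ 1/8,1/4,1/2,1 } gives 1/16
step 6: add B to get BRRRRB; options L={ 0,1/16 } R={ 1/8,1/4,1/2,1 } gives 3/32
step 7: add B to get BRRRRBB; options L={ 0,1/16,3/32 } R={ 1/8,1/4,1/2,1 } gives 7/64
step 8: add B to get BRRRRBBB; options L={ 0,1/16,3/32,7/64 } R={ 1/8,1/4,1/2,1 } gives 15/128
step 9: add R to get BRRRRBBBR; options L={ 0,1/16,3/32,7/64 } R={ 15/128,1/8,1/4,1/2,1 } gives 29/256
step 10: add R to get BRRRRBBBRR; options L={ 0,1/16,3/32,7/64 } R={ 29/256,15/128,1/8,1/4,1/2,1 } gives 57/512
step 11: add B to get BRRRRBBBRRB; options L={ 0,1/16,3/32,7/64,57/512 } R={ 29/256,15/128,1/8,1/4,1/2,1 } gives 115/1024
step 12: add R to get BRRRRBBBRRBR; options L={ 0,1/16,3/32,7/64,57/512 } R={ 115/1024,29/256,15/128,1/8,1/4,1/2,1 } gives 229/2048
step 13: add B to get BRRRRBBBRRBRB; options L={ 0,1/16,3/32,7/64,57/512,229/2048 } R={ 115/1024,29/256,15/128,1/8,1/4,1/2,1 } gives 459/4096
step 14: add B to get BRRRRBBBRRBRBB; options L={ 0,1/16,3/32,7/64,57/512,229/2048,459/4096 } R={ 115/1024,29/256,15/128,1/8,1/4,1/2,1 } gives 919/8192
step 15: add B to get BRRRRBBBRRBRBBB; options L={ 0,1/16,3/32,7/64,57/512,229/2048,459/4096,919/8192 } R={ 115/1024,29/256,15/128,1/8,1/4,1/2,1 } gives 1839/16384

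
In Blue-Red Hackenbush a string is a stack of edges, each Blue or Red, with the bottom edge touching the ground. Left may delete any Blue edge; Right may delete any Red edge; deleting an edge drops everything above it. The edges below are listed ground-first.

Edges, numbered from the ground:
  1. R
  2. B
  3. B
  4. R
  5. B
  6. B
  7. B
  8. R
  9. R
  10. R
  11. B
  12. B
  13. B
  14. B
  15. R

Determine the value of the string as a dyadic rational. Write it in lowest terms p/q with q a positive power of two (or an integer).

-4547/16384

edge 1 of 15 (R): { · | 0 } → -1
edge 2 of 15 (B): { -1 | 0 } → -1/2
edge 3 of 15 (B): { -1,-1/2 | 0 } → -1/4
edge 4 of 15 (R): { -1,-1/2 | -1/4,0 } → -3/8
edge 5 of 15 (B): { -1,-1/2,-3/8 | -1/4,0 } → -5/16
edge 6 of 15 (B): { -1,-1/2,-3/8,-5/16 | -1/4,0 } → -9/32
edge 7 of 15 (B): { -1,-1/2,-3/8,-5/16,-9/32 | -1/4,0 } → -17/64
edge 8 of 15 (R): { -1,-1/2,-3/8,-5/16,-9/32 | -17/64,-1/4,0 } → -35/128
edge 9 of 15 (R): { -1,-1/2,-3/8,-5/16,-9/32 | -35/128,-17/64,-1/4,0 } → -71/256
edge 10 of 15 (R): { -1,-1/2,-3/8,-5/16,-9/32 | -71/256,-35/128,-17/64,-1/4,0 } → -143/512
edge 11 of 15 (B): { -1,-1/2,-3/8,-5/16,-9/32,-143/512 | -71/256,-35/128,-17/64,-1/4,0 } → -285/1024
edge 12 of 15 (B): { -1,-1/2,-3/8,-5/16,-9/32,-143/512,-285/1024 | -71/256,-35/128,-17/64,-1/4,0 } → -569/2048
edge 13 of 15 (B): { -1,-1/2,-3/8,-5/16,-9/32,-143/512,-285/1024,-569/2048 | -71/256,-35/128,-17/64,-1/4,0 } → -1137/4096
edge 14 of 15 (B): { -1,-1/2,-3/8,-5/16,-9/32,-143/512,-285/1024,-569/2048,-1137/4096 | -71/256,-35/128,-17/64,-1/4,0 } → -2273/8192
edge 15 of 15 (R): { -1,-1/2,-3/8,-5/16,-9/32,-143/512,-285/1024,-569/2048,-1137/4096 | -2273/8192,-71/256,-35/128,-17/64,-1/4,0 } → -4547/16384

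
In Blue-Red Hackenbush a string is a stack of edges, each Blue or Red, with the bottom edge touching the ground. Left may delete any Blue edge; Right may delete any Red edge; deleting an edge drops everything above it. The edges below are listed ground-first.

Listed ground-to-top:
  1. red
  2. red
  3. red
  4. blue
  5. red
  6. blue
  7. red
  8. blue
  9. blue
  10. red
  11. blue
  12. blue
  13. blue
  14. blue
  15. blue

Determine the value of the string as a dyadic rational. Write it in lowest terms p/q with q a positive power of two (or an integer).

-10817/4096

r: Left { · }, Right { 0 } -> simplest -1
rr: Left { · }, Right { -1; 0 } -> simplest -2
rrr: Left { · }, Right { -2; -1; 0 } -> simplest -3
rrrb: Left { -3 }, Right { -2; -1; 0 } -> simplest -5/2
rrrbr: Left { -3 }, Right { -5/2; -2; -1; 0 } -> simplest -11/4
rrrbrb: Left { -3; -11/4 }, Right { -5/2; -2; -1; 0 } -> simplest -21/8
rrrbrbr: Left { -3; -11/4 }, Right { -21/8; -5/2; -2; -1; 0 } -> simplest -43/16
rrrbrbrb: Left { -3; -11/4; -43/16 }, Right { -21/8; -5/2; -2; -1; 0 } -> simplest -85/32
rrrbrbrbb: Left { -3; -11/4; -43/16; -85/32 }, Right { -21/8; -5/2; -2; -1; 0 } -> simplest -169/64
rrrbrbrbbr: Left { -3; -11/4; -43/16; -85/32 }, Right { -169/64; -21/8; -5/2; -2; -1; 0 } -> simplest -339/128
rrrbrbrbbrb: Left { -3; -11/4; -43/16; -85/32; -339/128 }, Right { -169/64; -21/8; -5/2; -2; -1; 0 } -> simplest -677/256
rrrbrbrbbrbb: Left { -3; -11/4; -43/16; -85/32; -339/128; -677/256 }, Right { -169/64; -21/8; -5/2; -2; -1; 0 } -> simplest -1353/512
rrrbrbrbbrbbb: Left { -3; -11/4; -43/16; -85/32; -339/128; -677/256; -1353/512 }, Right { -169/64; -21/8; -5/2; -2; -1; 0 } -> simplest -2705/1024
rrrbrbrbbrbbbb: Left { -3; -11/4; -43/16; -85/32; -339/128; -677/256; -1353/512; -2705/1024 }, Right { -169/64; -21/8; -5/2; -2; -1; 0 } -> simplest -5409/2048
rrrbrbrbbrbbbbb: Left { -3; -11/4; -43/16; -85/32; -339/128; -677/256; -1353/512; -2705/1024; -5409/2048 }, Right { -169/64; -21/8; -5/2; -2; -1; 0 } -> simplest -10817/4096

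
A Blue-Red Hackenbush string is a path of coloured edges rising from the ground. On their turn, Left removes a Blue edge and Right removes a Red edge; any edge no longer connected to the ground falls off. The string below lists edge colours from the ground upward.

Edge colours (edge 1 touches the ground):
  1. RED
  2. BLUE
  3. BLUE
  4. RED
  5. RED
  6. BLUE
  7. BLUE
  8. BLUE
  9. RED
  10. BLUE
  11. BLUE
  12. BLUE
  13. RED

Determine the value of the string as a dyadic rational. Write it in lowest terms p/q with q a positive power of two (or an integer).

-1571/4096

Build val(s[:k]) for k = 1..13, string s = RED BLUE BLUE RED RED BLUE BLUE BLUE RED BLUE BLUE BLUE RED.
val_1 [R]  L=[·]  R=[0]  gives -1
val_2 [RB]  L=[-1]  R=[0]  gives -1/2
val_3 [RBB]  L=[-1, -1/2]  R=[0]  gives -1/4
val_4 [RBBR]  L=[-1, -1/2]  R=[-1/4, 0]  gives -3/8
val_5 [RBBRR]  L=[-1, -1/2]  R=[-3/8, -1/4, 0]  gives -7/16
val_6 [RBBRRB]  L=[-1, -1/2, -7/16]  R=[-3/8, -1/4, 0]  gives -13/32
val_7 [RBBRRBB]  L=[-1, -1/2, -7/16, -13/32]  R=[-3/8, -1/4, 0]  gives -25/64
val_8 [RBBRRBBB]  L=[-1, -1/2, -7/16, -13/32, -25/64]  R=[-3/8, -1/4, 0]  gives -49/128
val_9 [RBBRRBBBR]  L=[-1, -1/2, -7/16, -13/32, -25/64]  R=[-49/128, -3/8, -1/4, 0]  gives -99/256
val_10 [RBBRRBBBRB]  L=[-1, -1/2, -7/16, -13/32, -25/64, -99/256]  R=[-49/128, -3/8, -1/4, 0]  gives -197/512
val_11 [RBBRRBBBRBB]  L=[-1, -1/2, -7/16, -13/32, -25/64, -99/256, -197/512]  R=[-49/128, -3/8, -1/4, 0]  gives -393/1024
val_12 [RBBRRBBBRBBB]  L=[-1, -1/2, -7/16, -13/32, -25/64, -99/256, -197/512, -393/1024]  R=[-49/128, -3/8, -1/4, 0]  gives -785/2048
val_13 [RBBRRBBBRBBBR]  L=[-1, -1/2, -7/16, -13/32, -25/64, -99/256, -197/512, -393/1024]  R=[-785/2048, -49/128, -3/8, -1/4, 0]  gives -1571/4096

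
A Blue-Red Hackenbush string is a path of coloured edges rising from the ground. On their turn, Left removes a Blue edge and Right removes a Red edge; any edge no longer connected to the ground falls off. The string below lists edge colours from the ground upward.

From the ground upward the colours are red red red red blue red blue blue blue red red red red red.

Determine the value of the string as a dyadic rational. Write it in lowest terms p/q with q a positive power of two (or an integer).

-3647/1024

edge 1 of 14 (red): { · | 0 } -> -1
edge 2 of 14 (red): { · | -1 0 } -> -2
edge 3 of 14 (red): { · | -2 -1 0 } -> -3
edge 4 of 14 (red): { · | -3 -2 -1 0 } -> -4
edge 5 of 14 (blue): { -4 | -3 -2 -1 0 } -> -7/2
edge 6 of 14 (red): { -4 | -7/2 -3 -2 -1 0 } -> -15/4
edge 7 of 14 (blue): { -4 -15/4 | -7/2 -3 -2 -1 0 } -> -29/8
edge 8 of 14 (blue): { -4 -15/4 -29/8 | -7/2 -3 -2 -1 0 } -> -57/16
edge 9 of 14 (blue): { -4 -15/4 -29/8 -57/16 | -7/2 -3 -2 -1 0 } -> -113/32
edge 10 of 14 (red): { -4 -15/4 -29/8 -57/16 | -113/32 -7/2 -3 -2 -1 0 } -> -227/64
edge 11 of 14 (red): { -4 -15/4 -29/8 -57/16 | -227/64 -113/32 -7/2 -3 -2 -1 0 } -> -455/128
edge 12 of 14 (red): { -4 -15/4 -29/8 -57/16 | -455/128 -227/64 -113/32 -7/2 -3 -2 -1 0 } -> -911/256
edge 13 of 14 (red): { -4 -15/4 -29/8 -57/16 | -911/256 -455/128 -227/64 -113/32 -7/2 -3 -2 -1 0 } -> -1823/512
edge 14 of 14 (red): { -4 -15/4 -29/8 -57/16 | -1823/512 -911/256 -455/128 -227/64 -113/32 -7/2 -3 -2 -1 0 } -> -3647/1024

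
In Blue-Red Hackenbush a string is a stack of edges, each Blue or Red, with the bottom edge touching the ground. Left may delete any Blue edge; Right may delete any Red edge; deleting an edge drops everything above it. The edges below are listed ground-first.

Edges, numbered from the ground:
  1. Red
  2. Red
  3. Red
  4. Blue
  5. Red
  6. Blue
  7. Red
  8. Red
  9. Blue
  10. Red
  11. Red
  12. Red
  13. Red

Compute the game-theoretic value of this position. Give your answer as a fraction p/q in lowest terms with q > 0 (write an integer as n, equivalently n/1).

Prefix values for Red Red Red Blue Red Blue Red Red Blue Red Red Red Red via {L|R} + simplicity:
edge 1 of 13 (Red): { none | 0 } -> -1
edge 2 of 13 (Red): { none | -1; 0 } -> -2
edge 3 of 13 (Red): { none | -2; -1; 0 } -> -3
edge 4 of 13 (Blue): { -3 | -2; -1; 0 } -> -5/2
edge 5 of 13 (Red): { -3 | -5/2; -2; -1; 0 } -> -11/4
edge 6 of 13 (Blue): { -3; -11/4 | -5/2; -2; -1; 0 } -> -21/8
edge 7 of 13 (Red): { -3; -11/4 | -21/8; -5/2; -2; -1; 0 } -> -43/16
edge 8 of 13 (Red): { -3; -11/4 | -43/16; -21/8; -5/2; -2; -1; 0 } -> -87/32
edge 9 of 13 (Blue): { -3; -11/4; -87/32 | -43/16; -21/8; -5/2; -2; -1; 0 } -> -173/64
edge 10 of 13 (Red): { -3; -11/4; -87/32 | -173/64; -43/16; -21/8; -5/2; -2; -1; 0 } -> -347/128
edge 11 of 13 (Red): { -3; -11/4; -87/32 | -347/128; -173/64; -43/16; -21/8; -5/2; -2; -1; 0 } -> -695/256
edge 12 of 13 (Red): { -3; -11/4; -87/32 | -695/256; -347/128; -173/64; -43/16; -21/8; -5/2; -2; -1; 0 } -> -1391/512
edge 13 of 13 (Red): { -3; -11/4; -87/32 | -1391/512; -695/256; -347/128; -173/64; -43/16; -21/8; -5/2; -2; -1; 0 } -> -2783/1024

-2783/1024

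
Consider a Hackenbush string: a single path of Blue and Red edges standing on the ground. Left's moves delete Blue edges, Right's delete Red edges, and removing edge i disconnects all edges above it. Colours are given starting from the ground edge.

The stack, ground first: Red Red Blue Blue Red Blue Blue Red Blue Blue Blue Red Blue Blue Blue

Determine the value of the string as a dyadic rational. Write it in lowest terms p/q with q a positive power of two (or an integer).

-10513/8192

val(R) = { — | 0 } ⇒ -1
val(RR) = { — | -1 0 } ⇒ -2
val(RRB) = { -2 | -1 0 } ⇒ -3/2
val(RRBB) = { -2 -3/2 | -1 0 } ⇒ -5/4
val(RRBBR) = { -2 -3/2 | -5/4 -1 0 } ⇒ -11/8
val(RRBBRB) = { -2 -3/2 -11/8 | -5/4 -1 0 } ⇒ -21/16
val(RRBBRBB) = { -2 -3/2 -11/8 -21/16 | -5/4 -1 0 } ⇒ -41/32
val(RRBBRBBR) = { -2 -3/2 -11/8 -21/16 | -41/32 -5/4 -1 0 } ⇒ -83/64
val(RRBBRBBRB) = { -2 -3/2 -11/8 -21/16 -83/64 | -41/32 -5/4 -1 0 } ⇒ -165/128
val(RRBBRBBRBB) = { -2 -3/2 -11/8 -21/16 -83/64 -165/128 | -41/32 -5/4 -1 0 } ⇒ -329/256
val(RRBBRBBRBBB) = { -2 -3/2 -11/8 -21/16 -83/64 -165/128 -329/256 | -41/32 -5/4 -1 0 } ⇒ -657/512
val(RRBBRBBRBBBR) = { -2 -3/2 -11/8 -21/16 -83/64 -165/128 -329/256 | -657/512 -41/32 -5/4 -1 0 } ⇒ -1315/1024
val(RRBBRBBRBBBRB) = { -2 -3/2 -11/8 -21/16 -83/64 -165/128 -329/256 -1315/1024 | -657/512 -41/32 -5/4 -1 0 } ⇒ -2629/2048
val(RRBBRBBRBBBRBB) = { -2 -3/2 -11/8 -21/16 -83/64 -165/128 -329/256 -1315/1024 -2629/2048 | -657/512 -41/32 -5/4 -1 0 } ⇒ -5257/4096
val(RRBBRBBRBBBRBBB) = { -2 -3/2 -11/8 -21/16 -83/64 -165/128 -329/256 -1315/1024 -2629/2048 -5257/4096 | -657/512 -41/32 -5/4 -1 0 } ⇒ -10513/8192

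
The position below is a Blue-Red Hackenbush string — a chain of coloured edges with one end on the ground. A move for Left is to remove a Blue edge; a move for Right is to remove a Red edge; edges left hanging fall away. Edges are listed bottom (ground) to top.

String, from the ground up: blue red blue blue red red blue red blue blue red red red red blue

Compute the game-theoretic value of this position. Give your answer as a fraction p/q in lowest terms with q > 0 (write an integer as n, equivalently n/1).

Recurse on prefixes of the 15-edge string blue red blue blue red red blue red blue blue red red red red blue:
b: Left { 0 }, Right { ∅ } — simplest 1
br: Left { 0 }, Right { 1 } — simplest 1/2
brb: Left { 0; 1/2 }, Right { 1 } — simplest 3/4
brbb: Left { 0; 1/2; 3/4 }, Right { 1 } — simplest 7/8
brbbr: Left { 0; 1/2; 3/4 }, Right { 7/8; 1 } — simplest 13/16
brbbrr: Left { 0; 1/2; 3/4 }, Right { 13/16; 7/8; 1 } — simplest 25/32
brbbrrb: Left { 0; 1/2; 3/4; 25/32 }, Right { 13/16; 7/8; 1 } — simplest 51/64
brbbrrbr: Left { 0; 1/2; 3/4; 25/32 }, Right { 51/64; 13/16; 7/8; 1 } — simplest 101/128
brbbrrbrb: Left { 0; 1/2; 3/4; 25/32; 101/128 }, Right { 51/64; 13/16; 7/8; 1 } — simplest 203/256
brbbrrbrbb: Left { 0; 1/2; 3/4; 25/32; 101/128; 203/256 }, Right { 51/64; 13/16; 7/8; 1 } — simplest 407/512
brbbrrbrbbr: Left { 0; 1/2; 3/4; 25/32; 101/128; 203/256 }, Right { 407/512; 51/64; 13/16; 7/8; 1 } — simplest 813/1024
brbbrrbrbbrr: Left { 0; 1/2; 3/4; 25/32; 101/128; 203/256 }, Right { 813/1024; 407/512; 51/64; 13/16; 7/8; 1 } — simplest 1625/2048
brbbrrbrbbrrr: Left { 0; 1/2; 3/4; 25/32; 101/128; 203/256 }, Right { 1625/2048; 813/1024; 407/512; 51/64; 13/16; 7/8; 1 } — simplest 3249/4096
brbbrrbrbbrrrr: Left { 0; 1/2; 3/4; 25/32; 101/128; 203/256 }, Right { 3249/4096; 1625/2048; 813/1024; 407/512; 51/64; 13/16; 7/8; 1 } — simplest 6497/8192
brbbrrbrbbrrrrb: Left { 0; 1/2; 3/4; 25/32; 101/128; 203/256; 6497/8192 }, Right { 3249/4096; 1625/2048; 813/1024; 407/512; 51/64; 13/16; 7/8; 1 } — simplest 12995/16384

12995/16384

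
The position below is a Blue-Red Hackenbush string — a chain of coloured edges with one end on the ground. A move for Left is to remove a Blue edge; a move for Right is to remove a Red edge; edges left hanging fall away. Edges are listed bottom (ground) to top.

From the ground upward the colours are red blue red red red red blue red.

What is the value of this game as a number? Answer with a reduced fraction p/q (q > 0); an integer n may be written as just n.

step 1: add red to get r; options L={  } R={ 0 } gives -1
step 2: add blue to get rb; options L={ -1 } R={ 0 } gives -1/2
step 3: add red to get rbr; options L={ -1 } R={ -1/2; 0 } gives -3/4
step 4: add red to get rbrr; options L={ -1 } R={ -3/4; -1/2; 0 } gives -7/8
step 5: add red to get rbrrr; options L={ -1 } R={ -7/8; -3/4; -1/2; 0 } gives -15/16
step 6: add red to get rbrrrr; options L={ -1 } R={ -15/16; -7/8; -3/4; -1/2; 0 } gives -31/32
step 7: add blue to get rbrrrrb; options L={ -1; -31/32 } R={ -15/16; -7/8; -3/4; -1/2; 0 } gives -61/64
step 8: add red to get rbrrrrbr; options L={ -1; -31/32 } R={ -61/64; -15/16; -7/8; -3/4; -1/2; 0 } gives -123/128

-123/128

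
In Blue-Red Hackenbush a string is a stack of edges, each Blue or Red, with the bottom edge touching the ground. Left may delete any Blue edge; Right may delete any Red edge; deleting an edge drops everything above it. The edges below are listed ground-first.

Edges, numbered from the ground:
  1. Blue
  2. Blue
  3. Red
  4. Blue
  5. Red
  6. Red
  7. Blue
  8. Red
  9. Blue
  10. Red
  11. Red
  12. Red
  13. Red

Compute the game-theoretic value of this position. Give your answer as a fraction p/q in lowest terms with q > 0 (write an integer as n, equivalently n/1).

3233/2048

Prefix values for Blue Blue Red Blue Red Red Blue Red Blue Red Red Red Red via {L|R} + simplicity:
edge 1 of 13 (Blue): { 0 | (no moves) } = 1
edge 2 of 13 (Blue): { 0; 1 | (no moves) } = 2
edge 3 of 13 (Red): { 0; 1 | 2 } = 3/2
edge 4 of 13 (Blue): { 0; 1; 3/2 | 2 } = 7/4
edge 5 of 13 (Red): { 0; 1; 3/2 | 7/4; 2 } = 13/8
edge 6 of 13 (Red): { 0; 1; 3/2 | 13/8; 7/4; 2 } = 25/16
edge 7 of 13 (Blue): { 0; 1; 3/2; 25/16 | 13/8; 7/4; 2 } = 51/32
edge 8 of 13 (Red): { 0; 1; 3/2; 25/16 | 51/32; 13/8; 7/4; 2 } = 101/64
edge 9 of 13 (Blue): { 0; 1; 3/2; 25/16; 101/64 | 51/32; 13/8; 7/4; 2 } = 203/128
edge 10 of 13 (Red): { 0; 1; 3/2; 25/16; 101/64 | 203/128; 51/32; 13/8; 7/4; 2 } = 405/256
edge 11 of 13 (Red): { 0; 1; 3/2; 25/16; 101/64 | 405/256; 203/128; 51/32; 13/8; 7/4; 2 } = 809/512
edge 12 of 13 (Red): { 0; 1; 3/2; 25/16; 101/64 | 809/512; 405/256; 203/128; 51/32; 13/8; 7/4; 2 } = 1617/1024
edge 13 of 13 (Red): { 0; 1; 3/2; 25/16; 101/64 | 1617/1024; 809/512; 405/256; 203/128; 51/32; 13/8; 7/4; 2 } = 3233/2048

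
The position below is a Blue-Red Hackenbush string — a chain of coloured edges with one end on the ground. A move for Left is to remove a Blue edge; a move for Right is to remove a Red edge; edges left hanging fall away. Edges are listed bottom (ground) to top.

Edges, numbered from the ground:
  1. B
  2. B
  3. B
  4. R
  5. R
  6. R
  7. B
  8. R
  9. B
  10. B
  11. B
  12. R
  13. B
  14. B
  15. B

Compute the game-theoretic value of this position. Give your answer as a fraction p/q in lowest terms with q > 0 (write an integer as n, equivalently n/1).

8943/4096

step 1: add B to get B; options L={ 0 } R={ (no moves) } -> 1
step 2: add B to get BB; options L={ 0; 1 } R={ (no moves) } -> 2
step 3: add B to get BBB; options L={ 0; 1; 2 } R={ (no moves) } -> 3
step 4: add R to get BBBR; options L={ 0; 1; 2 } R={ 3 } -> 5/2
step 5: add R to get BBBRR; options L={ 0; 1; 2 } R={ 5/2; 3 } -> 9/4
step 6: add R to get BBBRRR; options L={ 0; 1; 2 } R={ 9/4; 5/2; 3 } -> 17/8
step 7: add B to get BBBRRRB; options L={ 0; 1; 2; 17/8 } R={ 9/4; 5/2; 3 } -> 35/16
step 8: add R to get BBBRRRBR; options L={ 0; 1; 2; 17/8 } R={ 35/16; 9/4; 5/2; 3 } -> 69/32
step 9: add B to get BBBRRRBRB; options L={ 0; 1; 2; 17/8; 69/32 } R={ 35/16; 9/4; 5/2; 3 } -> 139/64
step 10: add B to get BBBRRRBRBB; options L={ 0; 1; 2; 17/8; 69/32; 139/64 } R={ 35/16; 9/4; 5/2; 3 } -> 279/128
step 11: add B to get BBBRRRBRBBB; options L={ 0; 1; 2; 17/8; 69/32; 139/64; 279/128 } R={ 35/16; 9/4; 5/2; 3 } -> 559/256
step 12: add R to get BBBRRRBRBBBR; options L={ 0; 1; 2; 17/8; 69/32; 139/64; 279/128 } R={ 559/256; 35/16; 9/4; 5/2; 3 } -> 1117/512
step 13: add B to get BBBRRRBRBBBRB; options L={ 0; 1; 2; 17/8; 69/32; 139/64; 279/128; 1117/512 } R={ 559/256; 35/16; 9/4; 5/2; 3 } -> 2235/1024
step 14: add B to get BBBRRRBRBBBRBB; options L={ 0; 1; 2; 17/8; 69/32; 139/64; 279/128; 1117/512; 2235/1024 } R={ 559/256; 35/16; 9/4; 5/2; 3 } -> 4471/2048
step 15: add B to get BBBRRRBRBBBRBBB; options L={ 0; 1; 2; 17/8; 69/32; 139/64; 279/128; 1117/512; 2235/1024; 4471/2048 } R={ 559/256; 35/16; 9/4; 5/2; 3 } -> 8943/4096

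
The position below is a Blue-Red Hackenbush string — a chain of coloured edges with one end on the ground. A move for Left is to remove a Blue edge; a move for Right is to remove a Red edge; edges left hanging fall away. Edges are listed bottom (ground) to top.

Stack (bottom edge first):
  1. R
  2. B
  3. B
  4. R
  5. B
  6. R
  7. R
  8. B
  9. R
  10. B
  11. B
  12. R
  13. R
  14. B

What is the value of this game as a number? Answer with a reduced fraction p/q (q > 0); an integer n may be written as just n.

-2893/8192

Recurse on prefixes of the 14-edge string R B B R B R R B R B B R R B:
g_1 [R]  L=[]  R=[0]  gives -1
g_2 [RB]  L=[-1]  R=[0]  gives -1/2
g_3 [RBB]  L=[-1, -1/2]  R=[0]  gives -1/4
g_4 [RBBR]  L=[-1, -1/2]  R=[-1/4, 0]  gives -3/8
g_5 [RBBRB]  L=[-1, -1/2, -3/8]  R=[-1/4, 0]  gives -5/16
g_6 [RBBRBR]  L=[-1, -1/2, -3/8]  R=[-5/16, -1/4, 0]  gives -11/32
g_7 [RBBRBRR]  L=[-1, -1/2, -3/8]  R=[-11/32, -5/16, -1/4, 0]  gives -23/64
g_8 [RBBRBRRB]  L=[-1, -1/2, -3/8, -23/64]  R=[-11/32, -5/16, -1/4, 0]  gives -45/128
g_9 [RBBRBRRBR]  L=[-1, -1/2, -3/8, -23/64]  R=[-45/128, -11/32, -5/16, -1/4, 0]  gives -91/256
g_10 [RBBRBRRBRB]  L=[-1, -1/2, -3/8, -23/64, -91/256]  R=[-45/128, -11/32, -5/16, -1/4, 0]  gives -181/512
g_11 [RBBRBRRBRBB]  L=[-1, -1/2, -3/8, -23/64, -91/256, -181/512]  R=[-45/128, -11/32, -5/16, -1/4, 0]  gives -361/1024
g_12 [RBBRBRRBRBBR]  L=[-1, -1/2, -3/8, -23/64, -91/256, -181/512]  R=[-361/1024, -45/128, -11/32, -5/16, -1/4, 0]  gives -723/2048
g_13 [RBBRBRRBRBBRR]  L=[-1, -1/2, -3/8, -23/64, -91/256, -181/512]  R=[-723/2048, -361/1024, -45/128, -11/32, -5/16, -1/4, 0]  gives -1447/4096
g_14 [RBBRBRRBRBBRRB]  L=[-1, -1/2, -3/8, -23/64, -91/256, -181/512, -1447/4096]  R=[-723/2048, -361/1024, -45/128, -11/32, -5/16, -1/4, 0]  gives -2893/8192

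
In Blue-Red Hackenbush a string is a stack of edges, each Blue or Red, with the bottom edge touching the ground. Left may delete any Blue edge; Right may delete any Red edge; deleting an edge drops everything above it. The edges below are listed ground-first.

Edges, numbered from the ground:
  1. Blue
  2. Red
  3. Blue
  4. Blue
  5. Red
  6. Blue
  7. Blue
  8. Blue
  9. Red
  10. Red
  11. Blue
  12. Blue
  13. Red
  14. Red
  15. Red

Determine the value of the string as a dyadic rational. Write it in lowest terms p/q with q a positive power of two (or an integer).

Recurse on prefixes of the 15-edge string Blue Red Blue Blue Red Blue Blue Blue Red Red Blue Blue Red Red Red:
B: Left { 0 }, Right {  } so simplest 1
BR: Left { 0 }, Right { 1 } so simplest 1/2
BRB: Left { 0 1/2 }, Right { 1 } so simplest 3/4
BRBB: Left { 0 1/2 3/4 }, Right { 1 } so simplest 7/8
BRBBR: Left { 0 1/2 3/4 }, Right { 7/8 1 } so simplest 13/16
BRBBRB: Left { 0 1/2 3/4 13/16 }, Right { 7/8 1 } so simplest 27/32
BRBBRBB: Left { 0 1/2 3/4 13/16 27/32 }, Right { 7/8 1 } so simplest 55/64
BRBBRBBB: Left { 0 1/2 3/4 13/16 27/32 55/64 }, Right { 7/8 1 } so simplest 111/128
BRBBRBBBR: Left { 0 1/2 3/4 13/16 27/32 55/64 }, Right { 111/128 7/8 1 } so simplest 221/256
BRBBRBBBRR: Left { 0 1/2 3/4 13/16 27/32 55/64 }, Right { 221/256 111/128 7/8 1 } so simplest 441/512
BRBBRBBBRRB: Left { 0 1/2 3/4 13/16 27/32 55/64 441/512 }, Right { 221/256 111/128 7/8 1 } so simplest 883/1024
BRBBRBBBRRBB: Left { 0 1/2 3/4 13/16 27/32 55/64 441/512 883/1024 }, Right { 221/256 111/128 7/8 1 } so simplest 1767/2048
BRBBRBBBRRBBR: Left { 0 1/2 3/4 13/16 27/32 55/64 441/512 883/1024 }, Right { 1767/2048 221/256 111/128 7/8 1 } so simplest 3533/4096
BRBBRBBBRRBBRR: Left { 0 1/2 3/4 13/16 27/32 55/64 441/512 883/1024 }, Right { 3533/4096 1767/2048 221/256 111/128 7/8 1 } so simplest 7065/8192
BRBBRBBBRRBBRRR: Left { 0 1/2 3/4 13/16 27/32 55/64 441/512 883/1024 }, Right { 7065/8192 3533/4096 1767/2048 221/256 111/128 7/8 1 } so simplest 14129/16384

14129/16384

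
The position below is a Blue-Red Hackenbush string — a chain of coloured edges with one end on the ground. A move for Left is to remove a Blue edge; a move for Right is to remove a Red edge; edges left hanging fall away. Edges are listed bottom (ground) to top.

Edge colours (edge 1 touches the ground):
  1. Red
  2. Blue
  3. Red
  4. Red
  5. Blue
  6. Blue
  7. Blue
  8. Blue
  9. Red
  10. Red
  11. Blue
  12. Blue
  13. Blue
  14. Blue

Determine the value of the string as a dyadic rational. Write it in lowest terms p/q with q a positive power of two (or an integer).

-6241/8192

Prefix values for Red Blue Red Red Blue Blue Blue Blue Red Red Blue Blue Blue Blue via {L|R} + simplicity:
value_1 [R]  L=[(no moves)]  R=[0]  ⇒ -1
value_2 [RB]  L=[-1]  R=[0]  ⇒ -1/2
value_3 [RBR]  L=[-1]  R=[-1/2, 0]  ⇒ -3/4
value_4 [RBRR]  L=[-1]  R=[-3/4, -1/2, 0]  ⇒ -7/8
value_5 [RBRRB]  L=[-1, -7/8]  R=[-3/4, -1/2, 0]  ⇒ -13/16
value_6 [RBRRBB]  L=[-1, -7/8, -13/16]  R=[-3/4, -1/2, 0]  ⇒ -25/32
value_7 [RBRRBBB]  L=[-1, -7/8, -13/16, -25/32]  R=[-3/4, -1/2, 0]  ⇒ -49/64
value_8 [RBRRBBBB]  L=[-1, -7/8, -13/16, -25/32, -49/64]  R=[-3/4, -1/2, 0]  ⇒ -97/128
value_9 [RBRRBBBBR]  L=[-1, -7/8, -13/16, -25/32, -49/64]  R=[-97/128, -3/4, -1/2, 0]  ⇒ -195/256
value_10 [RBRRBBBBRR]  L=[-1, -7/8, -13/16, -25/32, -49/64]  R=[-195/256, -97/128, -3/4, -1/2, 0]  ⇒ -391/512
value_11 [RBRRBBBBRRB]  L=[-1, -7/8, -13/16, -25/32, -49/64, -391/512]  R=[-195/256, -97/128, -3/4, -1/2, 0]  ⇒ -781/1024
value_12 [RBRRBBBBRRBB]  L=[-1, -7/8, -13/16, -25/32, -49/64, -391/512, -781/1024]  R=[-195/256, -97/128, -3/4, -1/2, 0]  ⇒ -1561/2048
value_13 [RBRRBBBBRRBBB]  L=[-1, -7/8, -13/16, -25/32, -49/64, -391/512, -781/1024, -1561/2048]  R=[-195/256, -97/128, -3/4, -1/2, 0]  ⇒ -3121/4096
value_14 [RBRRBBBBRRBBBB]  L=[-1, -7/8, -13/16, -25/32, -49/64, -391/512, -781/1024, -1561/2048, -3121/4096]  R=[-195/256, -97/128, -3/4, -1/2, 0]  ⇒ -6241/8192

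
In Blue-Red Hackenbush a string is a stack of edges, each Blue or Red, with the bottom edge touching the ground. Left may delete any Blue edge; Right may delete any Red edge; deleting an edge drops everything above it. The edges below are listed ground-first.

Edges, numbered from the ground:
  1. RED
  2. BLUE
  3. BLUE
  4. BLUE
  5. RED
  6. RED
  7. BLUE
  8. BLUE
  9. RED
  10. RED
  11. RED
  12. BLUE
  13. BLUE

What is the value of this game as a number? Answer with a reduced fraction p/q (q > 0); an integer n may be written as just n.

Build value(s[:k]) for k = 1..13, string s = RED BLUE BLUE BLUE RED RED BLUE BLUE RED RED RED BLUE BLUE.
R: Left { none }, Right { 0 } gives simplest -1
RB: Left { -1 }, Right { 0 } gives simplest -1/2
RBB: Left { -1; -1/2 }, Right { 0 } gives simplest -1/4
RBBB: Left { -1; -1/2; -1/4 }, Right { 0 } gives simplest -1/8
RBBBR: Left { -1; -1/2; -1/4 }, Right { -1/8; 0 } gives simplest -3/16
RBBBRR: Left { -1; -1/2; -1/4 }, Right { -3/16; -1/8; 0 } gives simplest -7/32
RBBBRRB: Left { -1; -1/2; -1/4; -7/32 }, Right { -3/16; -1/8; 0 } gives simplest -13/64
RBBBRRBB: Left { -1; -1/2; -1/4; -7/32; -13/64 }, Right { -3/16; -1/8; 0 } gives simplest -25/128
RBBBRRBBR: Left { -1; -1/2; -1/4; -7/32; -13/64 }, Right { -25/128; -3/16; -1/8; 0 } gives simplest -51/256
RBBBRRBBRR: Left { -1; -1/2; -1/4; -7/32; -13/64 }, Right { -51/256; -25/128; -3/16; -1/8; 0 } gives simplest -103/512
RBBBRRBBRRR: Left { -1; -1/2; -1/4; -7/32; -13/64 }, Right { -103/512; -51/256; -25/128; -3/16; -1/8; 0 } gives simplest -207/1024
RBBBRRBBRRRB: Left { -1; -1/2; -1/4; -7/32; -13/64; -207/1024 }, Right { -103/512; -51/256; -25/128; -3/16; -1/8; 0 } gives simplest -413/2048
RBBBRRBBRRRBB: Left { -1; -1/2; -1/4; -7/32; -13/64; -207/1024; -413/2048 }, Right { -103/512; -51/256; -25/128; -3/16; -1/8; 0 } gives simplest -825/4096

-825/4096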